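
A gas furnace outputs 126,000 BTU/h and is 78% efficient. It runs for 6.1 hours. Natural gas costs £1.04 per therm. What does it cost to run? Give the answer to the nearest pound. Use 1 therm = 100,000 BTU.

Heat delivered = 126,000 BTU/h × 6.1 h = 768,600 BTU
Gas input = 768,600 / 0.78 = 985,385 BTU
= 985,385 / 100,000 = 9.854 therm
Cost = 9.854 × £1.04/therm = £10.25 ≈ £10

£10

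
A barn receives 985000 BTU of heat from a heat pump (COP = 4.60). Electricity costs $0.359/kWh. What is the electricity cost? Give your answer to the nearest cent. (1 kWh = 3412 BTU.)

$22.53

Heat delivered = 985,000 BTU / 3412 = 288.7 kWh
Electrical input = 288.7 kWh / 4.60 = 62.76 kWh
Cost = 62.76 × $0.359/kWh = $22.53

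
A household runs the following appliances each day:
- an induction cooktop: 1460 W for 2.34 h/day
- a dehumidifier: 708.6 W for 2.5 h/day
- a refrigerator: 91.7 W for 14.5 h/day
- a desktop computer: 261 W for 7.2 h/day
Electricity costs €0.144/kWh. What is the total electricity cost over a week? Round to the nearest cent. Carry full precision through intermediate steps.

induction cooktop: 1460 W × 2.34 h × 7 d = 23,915 Wh = 23.91 kWh
dehumidifier: 708.6 W × 2.5 h × 7 d = 12,400 Wh = 12.4 kWh
refrigerator: 91.7 W × 14.5 h × 7 d = 9,308 Wh = 9.308 kWh
desktop computer: 261 W × 7.2 h × 7 d = 13,154 Wh = 13.15 kWh
Total energy = 23.91 + 12.4 + 9.308 + 13.15 = 58.78 kWh
Cost = 58.78 kWh × €0.144 = €8.46

€8.46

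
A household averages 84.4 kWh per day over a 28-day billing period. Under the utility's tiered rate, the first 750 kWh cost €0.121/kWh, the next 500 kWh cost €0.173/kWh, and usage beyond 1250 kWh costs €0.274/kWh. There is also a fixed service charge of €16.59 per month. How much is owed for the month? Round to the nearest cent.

Usage = 84.4 kWh/day × 28 days = 2363.2 kWh
First 750 kWh × €0.121 = €90.75
Next 500 kWh × €0.173 = €86.50
Remaining 1113.2 kWh × €0.274 = €305.02
Energy charge = €482.27; + service €16.59 = €498.86

€498.86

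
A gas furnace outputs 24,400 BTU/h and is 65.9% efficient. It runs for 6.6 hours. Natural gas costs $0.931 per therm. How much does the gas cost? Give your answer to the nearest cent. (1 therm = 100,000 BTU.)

Heat delivered = 24,400 BTU/h × 6.6 h = 161,040 BTU
Gas input = 161,040 / 0.659 = 244,370 BTU
= 244,370 / 100,000 = 2.444 therm
Cost = 2.444 × $0.931/therm = $2.28

$2.28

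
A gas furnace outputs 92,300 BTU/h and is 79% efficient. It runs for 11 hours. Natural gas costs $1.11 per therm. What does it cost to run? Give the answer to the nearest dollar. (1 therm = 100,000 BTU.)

$14

Heat delivered = 92,300 BTU/h × 11 h = 1,015,300 BTU
Gas input = 1,015,300 / 0.79 = 1,285,190 BTU
= 1,285,190 / 100,000 = 12.85 therm
Cost = 12.85 × $1.11/therm = $14.27 ≈ $14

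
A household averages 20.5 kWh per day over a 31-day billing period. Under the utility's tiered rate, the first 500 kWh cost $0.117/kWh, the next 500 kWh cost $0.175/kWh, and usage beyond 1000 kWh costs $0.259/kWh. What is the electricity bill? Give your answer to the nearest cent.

$82.21

Usage = 20.5 kWh/day × 31 days = 635.5 kWh
First 500 kWh × $0.117 = $58.50
Next 135.5 kWh × $0.175 = $23.71
Remaining tier: 0 kWh (not reached)
Total = $82.21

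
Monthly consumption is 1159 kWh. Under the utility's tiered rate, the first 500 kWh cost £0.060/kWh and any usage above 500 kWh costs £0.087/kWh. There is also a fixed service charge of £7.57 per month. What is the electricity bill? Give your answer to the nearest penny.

First 500 kWh × £0.060 = £30.00
Remaining 659 kWh × £0.087 = £57.33
Energy charge = £87.33; + service £7.57 = £94.90

£94.90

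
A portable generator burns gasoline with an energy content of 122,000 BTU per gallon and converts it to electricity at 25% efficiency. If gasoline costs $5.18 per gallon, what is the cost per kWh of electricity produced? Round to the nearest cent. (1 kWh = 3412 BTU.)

$0.58

Electrical output per gallon = 122,000 BTU × 0.25 / 3412 BTU/kWh = 8.939 kWh
Cost per kWh = $5.18 / 8.939 kWh = $0.579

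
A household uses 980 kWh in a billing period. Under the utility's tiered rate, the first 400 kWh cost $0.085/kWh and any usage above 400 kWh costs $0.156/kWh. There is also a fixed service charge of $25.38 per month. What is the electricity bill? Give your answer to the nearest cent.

$149.86

First 400 kWh × $0.085 = $34.00
Remaining 580 kWh × $0.156 = $90.48
Energy charge = $124.48; + service $25.38 = $149.86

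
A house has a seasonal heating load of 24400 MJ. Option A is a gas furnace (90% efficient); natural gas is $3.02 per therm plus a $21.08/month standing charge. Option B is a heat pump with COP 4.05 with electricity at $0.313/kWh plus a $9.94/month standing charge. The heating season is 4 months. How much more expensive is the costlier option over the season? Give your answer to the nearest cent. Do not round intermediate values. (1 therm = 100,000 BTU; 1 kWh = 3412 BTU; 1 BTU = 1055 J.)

Heat load = 24400 MJ = 24,400,000,000 J / 1055 = 23,127,962 BTU
Gas: input = 23,127,962 / 0.90 = 25,697,736 BTU = 257 therm → 257 × $3.02 = $776.07; + 4 × $21.08 standing = $860.39
Heat pump: 23,127,962 BTU / 3412 = 6,778 kWh heat; / 4.05 = 1,674 kWh in → × $0.313 = $523.86; + 4 × $9.94 standing = $563.62
Difference = |$860.39 − $563.62| = $296.77

$296.77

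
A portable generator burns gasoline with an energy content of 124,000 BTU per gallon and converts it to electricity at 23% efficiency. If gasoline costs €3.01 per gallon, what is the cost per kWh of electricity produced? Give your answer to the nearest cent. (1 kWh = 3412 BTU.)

€0.36

Electrical output per gallon = 124,000 BTU × 0.23 / 3412 BTU/kWh = 8.359 kWh
Cost per kWh = €3.01 / 8.359 kWh = €0.360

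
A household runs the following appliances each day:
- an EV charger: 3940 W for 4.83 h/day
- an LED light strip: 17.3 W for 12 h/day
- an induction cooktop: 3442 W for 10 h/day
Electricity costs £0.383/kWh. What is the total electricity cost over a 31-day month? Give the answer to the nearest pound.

£637

EV charger: 3940 W × 4.83 h × 31 d = 589,936 Wh = 589.9 kWh
LED light strip: 17.3 W × 12 h × 31 d = 6,436 Wh = 6.436 kWh
induction cooktop: 3442 W × 10 h × 31 d = 1,067,020 Wh = 1,067 kWh
Total energy = 589.9 + 6.436 + 1,067 = 1,663 kWh
Cost = 1,663 kWh × £0.383 = £637.08 ≈ £637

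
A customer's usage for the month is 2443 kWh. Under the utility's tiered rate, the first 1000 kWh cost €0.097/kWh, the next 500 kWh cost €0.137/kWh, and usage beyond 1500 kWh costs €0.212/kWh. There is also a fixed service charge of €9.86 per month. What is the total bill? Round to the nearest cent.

First 1000 kWh × €0.097 = €97.00
Next 500 kWh × €0.137 = €68.50
Remaining 943 kWh × €0.212 = €199.92
Energy charge = €365.42; + service €9.86 = €375.28

€375.28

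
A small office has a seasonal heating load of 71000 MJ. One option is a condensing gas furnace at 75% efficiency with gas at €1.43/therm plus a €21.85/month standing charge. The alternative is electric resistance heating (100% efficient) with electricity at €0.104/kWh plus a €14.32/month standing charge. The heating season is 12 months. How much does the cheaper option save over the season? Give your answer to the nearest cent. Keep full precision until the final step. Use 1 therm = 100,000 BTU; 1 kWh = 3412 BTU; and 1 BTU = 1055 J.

Heat load = 71000 MJ = 71,000,000,000 J / 1055 = 67,298,578 BTU
Gas: input = 67,298,578 / 0.75 = 89,731,438 BTU = 897.3 therm → 897.3 × €1.43 = €1,283.16; + 12 × €21.85 standing = €1,545.36
Electric: 67,298,578 BTU / 3412 = 19,720 kWh → × €0.104 = €2,051.30; + 12 × €14.32 standing = €2,223.14
Difference = |€1,545.36 − €2,223.14| = €677.79

€677.79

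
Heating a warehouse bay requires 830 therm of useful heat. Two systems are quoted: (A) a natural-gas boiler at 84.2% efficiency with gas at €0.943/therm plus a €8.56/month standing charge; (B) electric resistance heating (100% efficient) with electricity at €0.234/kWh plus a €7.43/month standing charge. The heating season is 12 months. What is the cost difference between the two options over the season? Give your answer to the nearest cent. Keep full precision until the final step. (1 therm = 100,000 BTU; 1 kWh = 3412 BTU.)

€4749.14

Heat load = 830 therm × 100,000 = 83,000,000 BTU
Gas: input = 83,000,000 / 0.842 = 98,574,822 BTU = 985.7 therm → 985.7 × €0.943 = €929.56; + 12 × €8.56 standing = €1,032.28
Electric: 83,000,000 BTU / 3412 = 24,330 kWh → × €0.234 = €5,692.26; + 12 × €7.43 standing = €5,781.42
Difference = |€1,032.28 − €5,781.42| = €4,749.14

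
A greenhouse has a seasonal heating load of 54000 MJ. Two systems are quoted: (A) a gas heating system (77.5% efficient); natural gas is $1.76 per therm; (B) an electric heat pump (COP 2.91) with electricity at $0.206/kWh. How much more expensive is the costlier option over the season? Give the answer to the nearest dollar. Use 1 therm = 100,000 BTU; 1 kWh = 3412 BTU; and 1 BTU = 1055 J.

$100

Heat load = 54000 MJ = 54,000,000,000 J / 1055 = 51,184,834 BTU
Gas: input = 51,184,834 / 0.775 = 66,044,947 BTU = 660.4 therm → 660.4 × $1.76 = $1,162.39
Heat pump: 51,184,834 BTU / 3412 = 15,000 kWh heat; / 2.91 = 5,155 kWh in → × $0.206 = $1,061.96
Difference = |$1,162.39 − $1,061.96| = $100.44 ≈ $100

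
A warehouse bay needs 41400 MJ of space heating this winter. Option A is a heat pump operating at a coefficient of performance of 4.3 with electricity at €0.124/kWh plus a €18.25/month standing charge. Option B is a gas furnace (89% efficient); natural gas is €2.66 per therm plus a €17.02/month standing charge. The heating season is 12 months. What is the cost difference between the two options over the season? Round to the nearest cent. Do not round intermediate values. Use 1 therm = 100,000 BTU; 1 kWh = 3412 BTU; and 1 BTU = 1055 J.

Heat load = 41400 MJ = 41,400,000,000 J / 1055 = 39,241,706 BTU
Gas: input = 39,241,706 / 0.89 = 44,091,805 BTU = 440.9 therm → 440.9 × €2.66 = €1,172.84; + 12 × €17.02 standing = €1,377.08
Heat pump: 39,241,706 BTU / 3412 = 11,500 kWh heat; / 4.3 = 2,675 kWh in → × €0.124 = €331.66; + 12 × €18.25 standing = €550.66
Difference = |€1,377.08 − €550.66| = €826.42

€826.42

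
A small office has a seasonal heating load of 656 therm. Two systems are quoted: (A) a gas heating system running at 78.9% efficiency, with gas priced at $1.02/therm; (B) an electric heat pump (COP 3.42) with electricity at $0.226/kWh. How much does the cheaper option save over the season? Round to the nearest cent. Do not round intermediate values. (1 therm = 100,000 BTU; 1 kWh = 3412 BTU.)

Heat load = 656 therm × 100,000 = 65,600,000 BTU
Gas: input = 65,600,000 / 0.789 = 83,143,219 BTU = 831.4 therm → 831.4 × $1.02 = $848.06
Heat pump: 65,600,000 BTU / 3412 = 19,230 kWh heat; / 3.42 = 5,622 kWh in → × $0.226 = $1,270.51
Difference = |$848.06 − $1,270.51| = $422.45

$422.45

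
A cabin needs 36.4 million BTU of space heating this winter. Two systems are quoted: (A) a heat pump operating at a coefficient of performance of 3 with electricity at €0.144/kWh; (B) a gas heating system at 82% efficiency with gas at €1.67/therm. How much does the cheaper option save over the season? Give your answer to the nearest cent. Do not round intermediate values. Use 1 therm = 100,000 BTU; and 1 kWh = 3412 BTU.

Heat load = 36.4 × 10⁶ BTU = 36,400,000 BTU
Gas: input = 36,400,000 / 0.82 = 44,390,244 BTU = 443.9 therm → 443.9 × €1.67 = €741.32
Heat pump: 36,400,000 BTU / 3412 = 10,670 kWh heat; / 3 = 3,556 kWh in → × €0.144 = €512.08
Difference = |€741.32 − €512.08| = €229.24

€229.24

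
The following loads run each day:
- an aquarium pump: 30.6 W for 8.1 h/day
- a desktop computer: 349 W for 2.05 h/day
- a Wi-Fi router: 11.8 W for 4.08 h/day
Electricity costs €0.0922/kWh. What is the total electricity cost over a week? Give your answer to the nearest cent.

aquarium pump: 30.6 W × 8.1 h × 7 d = 1,735 Wh = 1.735 kWh
desktop computer: 349 W × 2.05 h × 7 d = 5,008 Wh = 5.008 kWh
Wi-Fi router: 11.8 W × 4.08 h × 7 d = 337 Wh = 0.337 kWh
Total energy = 1.735 + 5.008 + 0.337 = 7.08 kWh
Cost = 7.08 kWh × €0.0922 = €0.65

€0.65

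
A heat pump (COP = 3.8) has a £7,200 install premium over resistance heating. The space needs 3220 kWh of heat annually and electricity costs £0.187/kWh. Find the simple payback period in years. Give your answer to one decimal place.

16.2 years

Resistance: 3220 kWh × £0.187 = £602.14/yr
Heat pump: 3220 / 3.8 = 847.4 kWh in → × £0.187 = £158.46/yr
Annual savings = £443.68
Payback = £7,200 / £443.68 = 16.2 years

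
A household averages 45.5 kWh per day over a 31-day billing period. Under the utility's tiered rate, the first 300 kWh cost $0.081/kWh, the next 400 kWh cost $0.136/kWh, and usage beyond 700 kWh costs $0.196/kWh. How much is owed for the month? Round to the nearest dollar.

$218

Usage = 45.5 kWh/day × 31 days = 1410.5 kWh
First 300 kWh × $0.081 = $24.30
Next 400 kWh × $0.136 = $54.40
Remaining 710.5 kWh × $0.196 = $139.26
Total = $217.96 ≈ $218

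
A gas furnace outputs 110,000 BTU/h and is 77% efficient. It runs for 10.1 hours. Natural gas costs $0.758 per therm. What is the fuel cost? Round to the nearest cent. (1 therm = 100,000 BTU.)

$10.94

Heat delivered = 110,000 BTU/h × 10.1 h = 1,111,000 BTU
Gas input = 1,111,000 / 0.770 = 1,442,857 BTU
= 1,442,857 / 100,000 = 14.43 therm
Cost = 14.43 × $0.758/therm = $10.94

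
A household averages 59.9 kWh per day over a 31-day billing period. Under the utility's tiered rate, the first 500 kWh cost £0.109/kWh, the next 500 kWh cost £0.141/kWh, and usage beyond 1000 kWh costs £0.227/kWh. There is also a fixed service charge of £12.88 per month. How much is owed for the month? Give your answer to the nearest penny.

Usage = 59.9 kWh/day × 31 days = 1856.9 kWh
First 500 kWh × £0.109 = £54.50
Next 500 kWh × £0.141 = £70.50
Remaining 856.9 kWh × £0.227 = £194.52
Energy charge = £319.52; + service £12.88 = £332.40

£332.40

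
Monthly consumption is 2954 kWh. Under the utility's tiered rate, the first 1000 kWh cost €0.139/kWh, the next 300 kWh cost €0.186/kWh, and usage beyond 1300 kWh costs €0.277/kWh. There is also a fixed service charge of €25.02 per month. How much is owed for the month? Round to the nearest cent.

€677.98

First 1000 kWh × €0.139 = €139.00
Next 300 kWh × €0.186 = €55.80
Remaining 1654 kWh × €0.277 = €458.16
Energy charge = €652.96; + service €25.02 = €677.98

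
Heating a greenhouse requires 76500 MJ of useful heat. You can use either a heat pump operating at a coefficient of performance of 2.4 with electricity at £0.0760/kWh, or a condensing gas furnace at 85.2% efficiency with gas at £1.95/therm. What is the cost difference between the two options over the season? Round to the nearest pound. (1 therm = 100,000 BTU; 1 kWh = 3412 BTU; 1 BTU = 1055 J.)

£987

Heat load = 76500 MJ = 76,500,000,000 J / 1055 = 72,511,848 BTU
Gas: input = 72,511,848 / 0.852 = 85,107,803 BTU = 851.1 therm → 851.1 × £1.95 = £1,659.60
Heat pump: 72,511,848 BTU / 3412 = 21,250 kWh heat; / 2.4 = 8,855 kWh in → × £0.0760 = £672.98
Difference = |£1,659.60 − £672.98| = £986.62 ≈ £987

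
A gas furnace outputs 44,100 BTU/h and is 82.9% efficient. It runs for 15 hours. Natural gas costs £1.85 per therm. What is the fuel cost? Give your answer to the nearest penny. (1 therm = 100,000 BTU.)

£14.76

Heat delivered = 44,100 BTU/h × 15 h = 661,500 BTU
Gas input = 661,500 / 0.829 = 797,949 BTU
= 797,949 / 100,000 = 7.979 therm
Cost = 7.979 × £1.85/therm = £14.76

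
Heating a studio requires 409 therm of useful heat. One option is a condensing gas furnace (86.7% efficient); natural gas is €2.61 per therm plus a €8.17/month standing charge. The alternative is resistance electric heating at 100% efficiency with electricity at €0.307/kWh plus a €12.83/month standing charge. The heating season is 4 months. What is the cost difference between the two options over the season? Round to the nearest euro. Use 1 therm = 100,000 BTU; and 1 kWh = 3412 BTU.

Heat load = 409 therm × 100,000 = 40,900,000 BTU
Gas: input = 40,900,000 / 0.867 = 47,174,164 BTU = 471.7 therm → 471.7 × €2.61 = €1,231.25; + 4 × €8.17 standing = €1,263.93
Electric: 40,900,000 BTU / 3412 = 11,990 kWh → × €0.307 = €3,680.04; + 4 × €12.83 standing = €3,731.36
Difference = |€1,263.93 − €3,731.36| = €2,467.44 ≈ €2467

€2467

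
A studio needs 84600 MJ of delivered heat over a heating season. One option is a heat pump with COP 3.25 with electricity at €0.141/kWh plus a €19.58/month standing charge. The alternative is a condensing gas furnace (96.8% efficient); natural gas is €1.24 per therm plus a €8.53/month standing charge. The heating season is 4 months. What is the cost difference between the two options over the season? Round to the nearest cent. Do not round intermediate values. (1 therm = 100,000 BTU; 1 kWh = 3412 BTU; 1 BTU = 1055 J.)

€36.61

Heat load = 84600 MJ = 84,600,000,000 J / 1055 = 80,189,573 BTU
Gas: input = 80,189,573 / 0.968 = 82,840,468 BTU = 828.4 therm → 828.4 × €1.24 = €1,027.22; + 4 × €8.53 standing = €1,061.34
Heat pump: 80,189,573 BTU / 3412 = 23,500 kWh heat; / 3.25 = 7,231 kWh in → × €0.141 = €1,019.63; + 4 × €19.58 standing = €1,097.95
Difference = |€1,061.34 − €1,097.95| = €36.61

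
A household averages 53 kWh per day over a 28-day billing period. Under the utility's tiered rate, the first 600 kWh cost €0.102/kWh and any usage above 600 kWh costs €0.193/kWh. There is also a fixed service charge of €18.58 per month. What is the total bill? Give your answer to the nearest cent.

Usage = 53 kWh/day × 28 days = 1484 kWh
First 600 kWh × €0.102 = €61.20
Remaining 884 kWh × €0.193 = €170.61
Energy charge = €231.81; + service €18.58 = €250.39

€250.39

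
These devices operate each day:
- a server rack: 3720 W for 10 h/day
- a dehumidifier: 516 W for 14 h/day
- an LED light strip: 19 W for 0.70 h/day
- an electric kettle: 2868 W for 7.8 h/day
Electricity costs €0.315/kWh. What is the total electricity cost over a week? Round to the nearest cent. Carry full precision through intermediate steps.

server rack: 3720 W × 10 h × 7 d = 260,400 Wh = 260.4 kWh
dehumidifier: 516 W × 14 h × 7 d = 50,568 Wh = 50.57 kWh
LED light strip: 19 W × 0.70 h × 7 d = 93 Wh = 0.0931 kWh
electric kettle: 2868 W × 7.8 h × 7 d = 156,593 Wh = 156.6 kWh
Total energy = 260.4 + 50.57 + 0.0931 + 156.6 = 467.7 kWh
Cost = 467.7 kWh × €0.315 = €147.31

€147.31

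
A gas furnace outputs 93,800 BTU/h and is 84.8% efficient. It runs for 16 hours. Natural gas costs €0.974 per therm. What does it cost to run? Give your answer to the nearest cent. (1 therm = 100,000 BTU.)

Heat delivered = 93,800 BTU/h × 16 h = 1,500,800 BTU
Gas input = 1,500,800 / 0.848 = 1,769,811 BTU
= 1,769,811 / 100,000 = 17.7 therm
Cost = 17.7 × €0.974/therm = €17.24

€17.24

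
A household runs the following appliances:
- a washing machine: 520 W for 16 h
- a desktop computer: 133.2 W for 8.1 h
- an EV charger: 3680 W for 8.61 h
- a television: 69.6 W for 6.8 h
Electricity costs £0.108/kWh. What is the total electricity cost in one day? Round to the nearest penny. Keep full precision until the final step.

washing machine: 520 W × 16 h = 8,320 Wh = 8.32 kWh
desktop computer: 133.2 W × 8.1 h = 1,079 Wh = 1.079 kWh
EV charger: 3680 W × 8.61 h = 31,685 Wh = 31.68 kWh
television: 69.6 W × 6.8 h = 473 Wh = 0.4733 kWh
Total energy = 8.32 + 1.079 + 31.68 + 0.4733 = 41.56 kWh
Cost = 41.56 kWh × £0.108 = £4.49

£4.49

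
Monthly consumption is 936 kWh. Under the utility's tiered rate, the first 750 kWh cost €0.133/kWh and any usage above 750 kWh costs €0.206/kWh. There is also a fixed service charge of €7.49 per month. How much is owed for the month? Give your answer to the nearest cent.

€145.56

First 750 kWh × €0.133 = €99.75
Remaining 186 kWh × €0.206 = €38.32
Energy charge = €138.07; + service €7.49 = €145.56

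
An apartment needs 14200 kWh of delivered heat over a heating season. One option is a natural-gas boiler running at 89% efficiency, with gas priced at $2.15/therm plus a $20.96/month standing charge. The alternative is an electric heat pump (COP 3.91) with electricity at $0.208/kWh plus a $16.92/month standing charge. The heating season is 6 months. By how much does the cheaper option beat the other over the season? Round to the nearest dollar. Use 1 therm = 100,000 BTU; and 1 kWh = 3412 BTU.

$439

Heat load = 14200 kWh × 3412 = 48,450,400 BTU
Gas: input = 48,450,400 / 0.89 = 54,438,652 BTU = 544.4 therm → 544.4 × $2.15 = $1,170.43; + 6 × $20.96 standing = $1,296.19
Heat pump: 48,450,400 BTU / 3412 = 14,200 kWh heat; / 3.91 = 3,632 kWh in → × $0.208 = $755.40; + 6 × $16.92 standing = $856.92
Difference = |$1,296.19 − $856.92| = $439.27 ≈ $439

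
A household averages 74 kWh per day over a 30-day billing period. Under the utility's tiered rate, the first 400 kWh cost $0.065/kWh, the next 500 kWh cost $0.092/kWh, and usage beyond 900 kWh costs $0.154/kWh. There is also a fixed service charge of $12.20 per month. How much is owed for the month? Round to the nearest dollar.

$287

Usage = 74 kWh/day × 30 days = 2220 kWh
First 400 kWh × $0.065 = $26.00
Next 500 kWh × $0.092 = $46.00
Remaining 1320 kWh × $0.154 = $203.28
Energy charge = $275.28; + service $12.20 = $287.48 ≈ $287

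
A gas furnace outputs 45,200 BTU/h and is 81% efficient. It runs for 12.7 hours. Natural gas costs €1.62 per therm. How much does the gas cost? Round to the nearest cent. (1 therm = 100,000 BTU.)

Heat delivered = 45,200 BTU/h × 12.7 h = 574,040 BTU
Gas input = 574,040 / 0.81 = 708,691 BTU
= 708,691 / 100,000 = 7.087 therm
Cost = 7.087 × €1.62/therm = €11.48

€11.48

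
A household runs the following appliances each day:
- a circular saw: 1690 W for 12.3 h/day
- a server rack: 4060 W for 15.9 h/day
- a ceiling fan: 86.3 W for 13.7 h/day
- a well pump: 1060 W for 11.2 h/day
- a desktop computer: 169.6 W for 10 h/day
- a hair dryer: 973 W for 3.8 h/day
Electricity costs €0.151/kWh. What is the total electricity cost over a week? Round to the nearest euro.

circular saw: 1690 W × 12.3 h × 7 d = 145,509 Wh = 145.5 kWh
server rack: 4060 W × 15.9 h × 7 d = 451,878 Wh = 451.9 kWh
ceiling fan: 86.3 W × 13.7 h × 7 d = 8,276 Wh = 8.276 kWh
well pump: 1060 W × 11.2 h × 7 d = 83,104 Wh = 83.1 kWh
desktop computer: 169.6 W × 10 h × 7 d = 11,872 Wh = 11.87 kWh
hair dryer: 973 W × 3.8 h × 7 d = 25,882 Wh = 25.88 kWh
Total energy = 145.5 + 451.9 + 8.276 + 83.1 + 11.87 + 25.88 = 726.5 kWh
Cost = 726.5 kWh × €0.151 = €109.70 ≈ €110

€110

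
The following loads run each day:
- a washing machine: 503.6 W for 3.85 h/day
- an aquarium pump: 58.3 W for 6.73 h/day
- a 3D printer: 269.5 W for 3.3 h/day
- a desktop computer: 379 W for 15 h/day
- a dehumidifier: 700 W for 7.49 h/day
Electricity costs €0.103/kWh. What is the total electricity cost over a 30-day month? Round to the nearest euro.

€44

washing machine: 503.6 W × 3.85 h × 30 d = 58,166 Wh = 58.17 kWh
aquarium pump: 58.3 W × 6.73 h × 30 d = 11,771 Wh = 11.77 kWh
3D printer: 269.5 W × 3.3 h × 30 d = 26,680 Wh = 26.68 kWh
desktop computer: 379 W × 15 h × 30 d = 170,550 Wh = 170.6 kWh
dehumidifier: 700 W × 7.49 h × 30 d = 157,290 Wh = 157.3 kWh
Total energy = 58.17 + 11.77 + 26.68 + 170.6 + 157.3 = 424.5 kWh
Cost = 424.5 kWh × €0.103 = €43.72 ≈ €44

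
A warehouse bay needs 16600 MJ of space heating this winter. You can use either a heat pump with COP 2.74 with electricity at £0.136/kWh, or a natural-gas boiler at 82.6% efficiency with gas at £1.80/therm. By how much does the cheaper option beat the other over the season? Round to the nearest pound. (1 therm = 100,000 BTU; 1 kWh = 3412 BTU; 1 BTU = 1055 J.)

£114

Heat load = 16600 MJ = 16,600,000,000 J / 1055 = 15,734,597 BTU
Gas: input = 15,734,597 / 0.826 = 19,049,149 BTU = 190.5 therm → 190.5 × £1.80 = £342.88
Heat pump: 15,734,597 BTU / 3412 = 4,612 kWh heat; / 2.74 = 1,683 kWh in → × £0.136 = £228.89
Difference = |£342.88 − £228.89| = £113.99 ≈ £114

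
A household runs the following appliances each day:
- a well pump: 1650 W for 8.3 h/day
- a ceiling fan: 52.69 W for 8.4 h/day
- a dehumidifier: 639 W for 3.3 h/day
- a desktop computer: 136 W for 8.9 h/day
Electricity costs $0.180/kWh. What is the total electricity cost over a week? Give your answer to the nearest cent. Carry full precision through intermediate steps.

$22.00

well pump: 1650 W × 8.3 h × 7 d = 95,865 Wh = 95.87 kWh
ceiling fan: 52.69 W × 8.4 h × 7 d = 3,098 Wh = 3.098 kWh
dehumidifier: 639 W × 3.3 h × 7 d = 14,761 Wh = 14.76 kWh
desktop computer: 136 W × 8.9 h × 7 d = 8,473 Wh = 8.473 kWh
Total energy = 95.87 + 3.098 + 14.76 + 8.473 = 122.2 kWh
Cost = 122.2 kWh × $0.180 = $22.00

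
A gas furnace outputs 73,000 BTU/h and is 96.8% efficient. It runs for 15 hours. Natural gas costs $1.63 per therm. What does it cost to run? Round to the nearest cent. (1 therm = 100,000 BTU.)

$18.44

Heat delivered = 73,000 BTU/h × 15 h = 1,095,000 BTU
Gas input = 1,095,000 / 0.968 = 1,131,198 BTU
= 1,131,198 / 100,000 = 11.31 therm
Cost = 11.31 × $1.63/therm = $18.44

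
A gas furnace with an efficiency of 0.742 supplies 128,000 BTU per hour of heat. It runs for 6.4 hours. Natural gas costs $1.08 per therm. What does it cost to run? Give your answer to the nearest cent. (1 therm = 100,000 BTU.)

$11.92

Heat delivered = 128,000 BTU/h × 6.4 h = 819,200 BTU
Gas input = 819,200 / 0.742 = 1,104,043 BTU
= 1,104,043 / 100,000 = 11.04 therm
Cost = 11.04 × $1.08/therm = $11.92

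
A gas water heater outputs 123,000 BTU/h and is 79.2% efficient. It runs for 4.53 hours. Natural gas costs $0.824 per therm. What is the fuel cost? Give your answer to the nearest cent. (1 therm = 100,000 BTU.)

Heat delivered = 123,000 BTU/h × 4.53 h = 557,190 BTU
Gas input = 557,190 / 0.792 = 703,523 BTU
= 703,523 / 100,000 = 7.035 therm
Cost = 7.035 × $0.824/therm = $5.80

$5.80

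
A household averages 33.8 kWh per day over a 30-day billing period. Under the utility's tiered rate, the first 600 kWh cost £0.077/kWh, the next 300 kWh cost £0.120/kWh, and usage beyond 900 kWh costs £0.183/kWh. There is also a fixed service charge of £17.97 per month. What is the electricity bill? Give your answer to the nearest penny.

Usage = 33.8 kWh/day × 30 days = 1014 kWh
First 600 kWh × £0.077 = £46.20
Next 300 kWh × £0.120 = £36.00
Remaining 114 kWh × £0.183 = £20.86
Energy charge = £103.06; + service £17.97 = £121.03

£121.03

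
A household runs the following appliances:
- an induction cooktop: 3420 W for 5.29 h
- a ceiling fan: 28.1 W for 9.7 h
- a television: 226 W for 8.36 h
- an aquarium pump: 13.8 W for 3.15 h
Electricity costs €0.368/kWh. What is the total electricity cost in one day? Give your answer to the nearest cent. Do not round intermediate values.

induction cooktop: 3420 W × 5.29 h = 18,092 Wh = 18.09 kWh
ceiling fan: 28.1 W × 9.7 h = 273 Wh = 0.2726 kWh
television: 226 W × 8.36 h = 1,889 Wh = 1.889 kWh
aquarium pump: 13.8 W × 3.15 h = 43 Wh = 0.04347 kWh
Total energy = 18.09 + 0.2726 + 1.889 + 0.04347 = 20.3 kWh
Cost = 20.3 kWh × €0.368 = €7.47

€7.47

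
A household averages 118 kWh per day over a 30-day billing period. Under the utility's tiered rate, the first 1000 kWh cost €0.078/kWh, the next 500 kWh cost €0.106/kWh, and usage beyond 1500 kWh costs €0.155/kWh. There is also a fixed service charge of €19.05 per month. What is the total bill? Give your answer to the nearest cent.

€466.25

Usage = 118 kWh/day × 30 days = 3540 kWh
First 1000 kWh × €0.078 = €78.00
Next 500 kWh × €0.106 = €53.00
Remaining 2040 kWh × €0.155 = €316.20
Energy charge = €447.20; + service €19.05 = €466.25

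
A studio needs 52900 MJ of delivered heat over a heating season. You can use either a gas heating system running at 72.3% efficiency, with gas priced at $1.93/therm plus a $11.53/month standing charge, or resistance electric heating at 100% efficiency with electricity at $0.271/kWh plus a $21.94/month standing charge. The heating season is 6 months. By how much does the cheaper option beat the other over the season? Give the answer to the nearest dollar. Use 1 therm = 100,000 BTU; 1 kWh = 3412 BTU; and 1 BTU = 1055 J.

Heat load = 52900 MJ = 52,900,000,000 J / 1055 = 50,142,180 BTU
Gas: input = 50,142,180 / 0.723 = 69,352,946 BTU = 693.5 therm → 693.5 × $1.93 = $1,338.51; + 6 × $11.53 standing = $1,407.69
Electric: 50,142,180 BTU / 3412 = 14,700 kWh → × $0.271 = $3,982.57; + 6 × $21.94 standing = $4,114.21
Difference = |$1,407.69 − $4,114.21| = $2,706.52 ≈ $2707

$2707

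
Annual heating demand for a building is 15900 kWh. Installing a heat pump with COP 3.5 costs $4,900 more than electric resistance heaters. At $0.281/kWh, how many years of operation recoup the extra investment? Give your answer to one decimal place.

Resistance: 15900 kWh × $0.281 = $4,467.90/yr
Heat pump: 15900 / 3.5 = 4543 kWh in → × $0.281 = $1,276.54/yr
Annual savings = $3,191.36
Payback = $4,900 / $3,191.36 = 1.54 years

1.5 years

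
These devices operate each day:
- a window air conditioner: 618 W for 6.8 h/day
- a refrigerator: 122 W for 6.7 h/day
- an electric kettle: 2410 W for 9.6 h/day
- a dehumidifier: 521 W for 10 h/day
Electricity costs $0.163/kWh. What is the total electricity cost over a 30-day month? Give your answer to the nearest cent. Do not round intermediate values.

window air conditioner: 618 W × 6.8 h × 30 d = 126,072 Wh = 126.1 kWh
refrigerator: 122 W × 6.7 h × 30 d = 24,522 Wh = 24.52 kWh
electric kettle: 2410 W × 9.6 h × 30 d = 694,080 Wh = 694.1 kWh
dehumidifier: 521 W × 10 h × 30 d = 156,300 Wh = 156.3 kWh
Total energy = 126.1 + 24.52 + 694.1 + 156.3 = 1,001 kWh
Cost = 1,001 kWh × $0.163 = $163.16

$163.16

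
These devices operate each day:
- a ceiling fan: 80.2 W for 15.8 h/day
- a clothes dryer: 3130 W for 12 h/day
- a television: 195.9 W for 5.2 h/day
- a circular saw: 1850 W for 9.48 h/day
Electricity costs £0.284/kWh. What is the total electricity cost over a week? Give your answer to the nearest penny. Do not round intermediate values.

ceiling fan: 80.2 W × 15.8 h × 7 d = 8,870 Wh = 8.87 kWh
clothes dryer: 3130 W × 12 h × 7 d = 262,920 Wh = 262.9 kWh
television: 195.9 W × 5.2 h × 7 d = 7,131 Wh = 7.131 kWh
circular saw: 1850 W × 9.48 h × 7 d = 122,766 Wh = 122.8 kWh
Total energy = 8.87 + 262.9 + 7.131 + 122.8 = 401.7 kWh
Cost = 401.7 kWh × £0.284 = £114.08

£114.08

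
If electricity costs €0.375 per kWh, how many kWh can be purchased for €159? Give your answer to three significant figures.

€159 / €0.375 per kWh = 424 kWh

424 kWh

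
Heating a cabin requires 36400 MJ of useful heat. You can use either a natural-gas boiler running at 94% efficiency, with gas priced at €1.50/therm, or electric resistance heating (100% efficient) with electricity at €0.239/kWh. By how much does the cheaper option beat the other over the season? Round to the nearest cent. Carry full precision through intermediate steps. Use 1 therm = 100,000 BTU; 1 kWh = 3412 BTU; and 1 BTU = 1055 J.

€1866.21

Heat load = 36400 MJ = 36,400,000,000 J / 1055 = 34,502,370 BTU
Gas: input = 34,502,370 / 0.94 = 36,704,649 BTU = 367 therm → 367 × €1.50 = €550.57
Electric: 34,502,370 BTU / 3412 = 10,110 kWh → × €0.239 = €2,416.78
Difference = |€550.57 − €2,416.78| = €1,866.21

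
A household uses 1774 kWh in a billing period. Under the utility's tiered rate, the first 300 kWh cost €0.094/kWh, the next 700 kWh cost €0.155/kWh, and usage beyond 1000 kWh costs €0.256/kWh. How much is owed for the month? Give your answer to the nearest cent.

€334.84

First 300 kWh × €0.094 = €28.20
Next 700 kWh × €0.155 = €108.50
Remaining 774 kWh × €0.256 = €198.14
Total = €334.84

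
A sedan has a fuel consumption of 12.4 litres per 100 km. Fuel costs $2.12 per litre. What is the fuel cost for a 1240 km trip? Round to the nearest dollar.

Fuel = 12.4 L/100 km × 1240 km / 100 = 153.8 L
Cost = 153.8 L × $2.12/L = $325.97 ≈ $326

$326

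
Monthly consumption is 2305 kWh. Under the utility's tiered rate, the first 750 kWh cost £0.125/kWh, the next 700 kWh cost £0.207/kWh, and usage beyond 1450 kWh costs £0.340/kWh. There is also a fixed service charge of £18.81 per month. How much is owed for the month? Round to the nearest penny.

£548.16

First 750 kWh × £0.125 = £93.75
Next 700 kWh × £0.207 = £144.90
Remaining 855 kWh × £0.340 = £290.70
Energy charge = £529.35; + service £18.81 = £548.16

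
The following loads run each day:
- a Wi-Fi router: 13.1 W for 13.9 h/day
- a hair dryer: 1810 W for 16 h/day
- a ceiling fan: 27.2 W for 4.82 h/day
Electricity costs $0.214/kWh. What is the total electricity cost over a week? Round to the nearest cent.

$43.85

Wi-Fi router: 13.1 W × 13.9 h × 7 d = 1,275 Wh = 1.275 kWh
hair dryer: 1810 W × 16 h × 7 d = 202,720 Wh = 202.7 kWh
ceiling fan: 27.2 W × 4.82 h × 7 d = 918 Wh = 0.9177 kWh
Total energy = 1.275 + 202.7 + 0.9177 = 204.9 kWh
Cost = 204.9 kWh × $0.214 = $43.85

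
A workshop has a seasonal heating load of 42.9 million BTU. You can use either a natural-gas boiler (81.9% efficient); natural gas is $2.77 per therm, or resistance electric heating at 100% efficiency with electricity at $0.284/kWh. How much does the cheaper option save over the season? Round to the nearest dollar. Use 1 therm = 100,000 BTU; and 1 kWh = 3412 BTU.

$2120

Heat load = 42.9 × 10⁶ BTU = 42,900,000 BTU
Gas: input = 42,900,000 / 0.819 = 52,380,952 BTU = 523.8 therm → 523.8 × $2.77 = $1,450.95
Electric: 42,900,000 BTU / 3412 = 12,570 kWh → × $0.284 = $3,570.81
Difference = |$1,450.95 − $3,570.81| = $2,119.86 ≈ $2120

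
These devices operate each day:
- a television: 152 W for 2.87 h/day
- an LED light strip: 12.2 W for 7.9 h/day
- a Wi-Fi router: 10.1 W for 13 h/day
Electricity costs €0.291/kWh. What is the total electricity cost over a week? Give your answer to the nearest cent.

television: 152 W × 2.87 h × 7 d = 3,054 Wh = 3.054 kWh
LED light strip: 12.2 W × 7.9 h × 7 d = 675 Wh = 0.6747 kWh
Wi-Fi router: 10.1 W × 13 h × 7 d = 919 Wh = 0.9191 kWh
Total energy = 3.054 + 0.6747 + 0.9191 = 4.647 kWh
Cost = 4.647 kWh × €0.291 = €1.35

€1.35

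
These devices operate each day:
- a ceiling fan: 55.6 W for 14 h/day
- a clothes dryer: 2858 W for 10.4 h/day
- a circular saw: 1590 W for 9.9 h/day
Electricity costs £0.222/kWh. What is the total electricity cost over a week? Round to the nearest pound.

£72

ceiling fan: 55.6 W × 14 h × 7 d = 5,449 Wh = 5.449 kWh
clothes dryer: 2858 W × 10.4 h × 7 d = 208,062 Wh = 208.1 kWh
circular saw: 1590 W × 9.9 h × 7 d = 110,187 Wh = 110.2 kWh
Total energy = 5.449 + 208.1 + 110.2 = 323.7 kWh
Cost = 323.7 kWh × £0.222 = £71.86 ≈ £72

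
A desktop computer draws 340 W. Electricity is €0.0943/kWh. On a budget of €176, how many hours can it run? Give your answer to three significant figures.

Energy budget = €176 / €0.0943 per kWh = 1,866 kWh = 1,866,384 Wh
Runtime = 1,866,384 Wh / 340 W = 5,489 h

5490 h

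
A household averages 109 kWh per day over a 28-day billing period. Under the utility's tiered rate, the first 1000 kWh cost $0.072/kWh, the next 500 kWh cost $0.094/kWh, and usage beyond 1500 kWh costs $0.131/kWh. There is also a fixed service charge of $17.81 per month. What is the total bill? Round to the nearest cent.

$340.12

Usage = 109 kWh/day × 28 days = 3052 kWh
First 1000 kWh × $0.072 = $72.00
Next 500 kWh × $0.094 = $47.00
Remaining 1552 kWh × $0.131 = $203.31
Energy charge = $322.31; + service $17.81 = $340.12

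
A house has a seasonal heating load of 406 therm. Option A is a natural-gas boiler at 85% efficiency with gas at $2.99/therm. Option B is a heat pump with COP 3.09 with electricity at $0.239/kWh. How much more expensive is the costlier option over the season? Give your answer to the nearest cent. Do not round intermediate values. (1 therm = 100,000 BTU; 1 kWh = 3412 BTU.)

$507.81

Heat load = 406 therm × 100,000 = 40,600,000 BTU
Gas: input = 40,600,000 / 0.85 = 47,764,706 BTU = 477.6 therm → 477.6 × $2.99 = $1,428.16
Heat pump: 40,600,000 BTU / 3412 = 11,900 kWh heat; / 3.09 = 3,851 kWh in → × $0.239 = $920.36
Difference = |$1,428.16 − $920.36| = $507.81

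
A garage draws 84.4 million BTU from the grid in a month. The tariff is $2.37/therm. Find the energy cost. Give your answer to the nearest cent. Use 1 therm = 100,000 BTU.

$2000.28

84.4 million BTU × (10 therm/million BTU) = 844 therm
Cost = 844 therm × $2.37/therm = $2,000.28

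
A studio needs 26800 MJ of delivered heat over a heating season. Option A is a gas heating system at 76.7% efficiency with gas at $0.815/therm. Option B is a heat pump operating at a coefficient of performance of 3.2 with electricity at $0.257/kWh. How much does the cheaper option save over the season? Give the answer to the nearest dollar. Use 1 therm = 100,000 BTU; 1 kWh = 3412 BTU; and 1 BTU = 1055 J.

Heat load = 26800 MJ = 26,800,000,000 J / 1055 = 25,402,844 BTU
Gas: input = 25,402,844 / 0.767 = 33,119,744 BTU = 331.2 therm → 331.2 × $0.815 = $269.93
Heat pump: 25,402,844 BTU / 3412 = 7,445 kWh heat; / 3.2 = 2,327 kWh in → × $0.257 = $597.94
Difference = |$269.93 − $597.94| = $328.01 ≈ $328

$328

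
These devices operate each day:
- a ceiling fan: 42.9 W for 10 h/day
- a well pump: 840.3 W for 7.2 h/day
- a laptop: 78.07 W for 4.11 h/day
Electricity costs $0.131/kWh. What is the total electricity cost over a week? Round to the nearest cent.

$6.24

ceiling fan: 42.9 W × 10 h × 7 d = 3,003 Wh = 3.003 kWh
well pump: 840.3 W × 7.2 h × 7 d = 42,351 Wh = 42.35 kWh
laptop: 78.07 W × 4.11 h × 7 d = 2,246 Wh = 2.246 kWh
Total energy = 3.003 + 42.35 + 2.246 = 47.6 kWh
Cost = 47.6 kWh × $0.131 = $6.24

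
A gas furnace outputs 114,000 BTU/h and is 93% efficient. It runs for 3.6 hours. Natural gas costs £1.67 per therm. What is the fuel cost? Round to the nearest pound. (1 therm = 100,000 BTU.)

Heat delivered = 114,000 BTU/h × 3.6 h = 410,400 BTU
Gas input = 410,400 / 0.93 = 441,290 BTU
= 441,290 / 100,000 = 4.413 therm
Cost = 4.413 × £1.67/therm = £7.37 ≈ £7

£7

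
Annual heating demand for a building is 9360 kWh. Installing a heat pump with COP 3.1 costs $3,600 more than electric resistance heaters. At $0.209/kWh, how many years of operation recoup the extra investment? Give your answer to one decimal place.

2.7 years

Resistance: 9360 kWh × $0.209 = $1,956.24/yr
Heat pump: 9360 / 3.1 = 3019 kWh in → × $0.209 = $631.05/yr
Annual savings = $1,325.19
Payback = $3,600 / $1,325.19 = 2.72 years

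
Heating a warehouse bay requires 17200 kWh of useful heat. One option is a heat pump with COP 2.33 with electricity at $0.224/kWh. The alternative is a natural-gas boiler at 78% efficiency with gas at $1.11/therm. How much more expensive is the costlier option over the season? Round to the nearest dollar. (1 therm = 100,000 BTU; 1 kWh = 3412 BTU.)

$818

Heat load = 17200 kWh × 3412 = 58,686,400 BTU
Gas: input = 58,686,400 / 0.78 = 75,238,974 BTU = 752.4 therm → 752.4 × $1.11 = $835.15
Heat pump: 58,686,400 BTU / 3412 = 17,200 kWh heat; / 2.33 = 7,382 kWh in → × $0.224 = $1,653.56
Difference = |$835.15 − $1,653.56| = $818.41 ≈ $818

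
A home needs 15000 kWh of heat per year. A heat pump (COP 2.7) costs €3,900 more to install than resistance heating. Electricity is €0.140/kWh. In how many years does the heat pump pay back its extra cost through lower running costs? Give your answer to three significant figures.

2.95 years

Resistance: 15000 kWh × €0.140 = €2,100.00/yr
Heat pump: 15000 / 2.7 = 5556 kWh in → × €0.140 = €777.78/yr
Annual savings = €1,322.22
Payback = €3,900 / €1,322.22 = 2.95 years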